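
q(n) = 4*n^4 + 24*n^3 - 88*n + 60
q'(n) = 16*n^3 + 72*n^2 - 88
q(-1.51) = 131.04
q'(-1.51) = 21.08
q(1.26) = 7.21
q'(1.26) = 58.31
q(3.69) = 1682.71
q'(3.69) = 1696.25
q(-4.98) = -5.66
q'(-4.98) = -278.47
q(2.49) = 365.16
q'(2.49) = 605.42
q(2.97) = 738.63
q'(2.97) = 966.27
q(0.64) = 10.64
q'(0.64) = -54.31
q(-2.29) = 83.31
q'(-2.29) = 97.43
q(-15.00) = 122880.00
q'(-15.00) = -37888.00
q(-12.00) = 42588.00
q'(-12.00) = -17368.00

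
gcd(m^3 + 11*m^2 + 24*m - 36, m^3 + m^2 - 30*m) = m + 6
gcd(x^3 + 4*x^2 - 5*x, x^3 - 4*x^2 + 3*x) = x^2 - x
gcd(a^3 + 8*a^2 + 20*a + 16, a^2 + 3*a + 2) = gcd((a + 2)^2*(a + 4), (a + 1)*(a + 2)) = a + 2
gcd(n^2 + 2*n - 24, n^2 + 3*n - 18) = n + 6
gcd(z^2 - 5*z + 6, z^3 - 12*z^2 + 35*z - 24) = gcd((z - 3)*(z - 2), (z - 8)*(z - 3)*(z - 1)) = z - 3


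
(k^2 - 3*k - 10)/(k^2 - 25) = (k + 2)/(k + 5)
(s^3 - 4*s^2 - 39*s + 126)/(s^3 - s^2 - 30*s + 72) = (s - 7)/(s - 4)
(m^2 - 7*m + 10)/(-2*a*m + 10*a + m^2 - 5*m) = (2 - m)/(2*a - m)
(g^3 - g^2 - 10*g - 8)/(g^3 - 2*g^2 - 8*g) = (g + 1)/g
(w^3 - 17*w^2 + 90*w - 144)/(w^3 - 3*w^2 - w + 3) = (w^2 - 14*w + 48)/(w^2 - 1)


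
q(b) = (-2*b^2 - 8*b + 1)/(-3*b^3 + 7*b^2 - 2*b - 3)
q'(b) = (-4*b - 8)/(-3*b^3 + 7*b^2 - 2*b - 3) + (-2*b^2 - 8*b + 1)*(9*b^2 - 14*b + 2)/(-3*b^3 + 7*b^2 - 2*b - 3)^2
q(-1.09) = 0.65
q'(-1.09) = 1.26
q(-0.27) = -1.59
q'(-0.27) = 9.09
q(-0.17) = -0.94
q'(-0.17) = 4.79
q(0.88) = 5.48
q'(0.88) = 21.61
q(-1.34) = 0.42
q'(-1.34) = 0.66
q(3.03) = 1.47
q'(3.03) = -1.49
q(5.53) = 0.34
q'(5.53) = -0.12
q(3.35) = 1.10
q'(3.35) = -0.92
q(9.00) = 0.14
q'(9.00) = -0.03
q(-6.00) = -0.03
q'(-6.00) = 0.01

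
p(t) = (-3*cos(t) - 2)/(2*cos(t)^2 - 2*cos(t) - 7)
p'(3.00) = -0.23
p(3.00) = -0.32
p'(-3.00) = 0.23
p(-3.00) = -0.32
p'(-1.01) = 0.35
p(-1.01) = 0.48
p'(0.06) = -0.04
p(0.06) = 0.71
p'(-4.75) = -0.35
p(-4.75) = 0.30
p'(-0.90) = 0.34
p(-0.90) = 0.52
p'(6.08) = 0.12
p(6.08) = 0.70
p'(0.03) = -0.02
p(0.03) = 0.71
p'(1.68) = -0.35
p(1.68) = 0.25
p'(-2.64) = 0.51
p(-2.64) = -0.17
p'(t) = (4*sin(t)*cos(t) - 2*sin(t))*(-3*cos(t) - 2)/(2*cos(t)^2 - 2*cos(t) - 7)^2 + 3*sin(t)/(2*cos(t)^2 - 2*cos(t) - 7)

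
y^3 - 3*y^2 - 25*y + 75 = (y - 5)*(y - 3)*(y + 5)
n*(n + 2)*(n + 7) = n^3 + 9*n^2 + 14*n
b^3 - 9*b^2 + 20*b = b*(b - 5)*(b - 4)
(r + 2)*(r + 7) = r^2 + 9*r + 14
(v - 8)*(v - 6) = v^2 - 14*v + 48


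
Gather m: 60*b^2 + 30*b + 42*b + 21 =60*b^2 + 72*b + 21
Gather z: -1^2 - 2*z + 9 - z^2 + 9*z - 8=-z^2 + 7*z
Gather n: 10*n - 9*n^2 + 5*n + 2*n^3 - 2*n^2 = 2*n^3 - 11*n^2 + 15*n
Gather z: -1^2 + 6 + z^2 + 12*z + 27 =z^2 + 12*z + 32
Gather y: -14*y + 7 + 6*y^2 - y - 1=6*y^2 - 15*y + 6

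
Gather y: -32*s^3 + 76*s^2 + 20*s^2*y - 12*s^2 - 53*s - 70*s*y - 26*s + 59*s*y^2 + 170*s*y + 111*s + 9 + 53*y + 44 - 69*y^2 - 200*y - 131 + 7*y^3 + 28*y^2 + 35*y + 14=-32*s^3 + 64*s^2 + 32*s + 7*y^3 + y^2*(59*s - 41) + y*(20*s^2 + 100*s - 112) - 64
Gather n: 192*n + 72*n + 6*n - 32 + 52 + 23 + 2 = 270*n + 45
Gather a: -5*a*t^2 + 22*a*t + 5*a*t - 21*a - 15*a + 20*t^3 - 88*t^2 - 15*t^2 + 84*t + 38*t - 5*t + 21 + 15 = a*(-5*t^2 + 27*t - 36) + 20*t^3 - 103*t^2 + 117*t + 36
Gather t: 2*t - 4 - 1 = 2*t - 5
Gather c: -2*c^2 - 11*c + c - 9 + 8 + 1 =-2*c^2 - 10*c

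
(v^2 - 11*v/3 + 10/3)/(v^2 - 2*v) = (v - 5/3)/v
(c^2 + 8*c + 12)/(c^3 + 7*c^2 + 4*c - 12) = 1/(c - 1)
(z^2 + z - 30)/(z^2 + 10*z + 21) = (z^2 + z - 30)/(z^2 + 10*z + 21)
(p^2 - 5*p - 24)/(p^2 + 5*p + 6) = (p - 8)/(p + 2)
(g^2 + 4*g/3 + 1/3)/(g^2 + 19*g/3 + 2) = (g + 1)/(g + 6)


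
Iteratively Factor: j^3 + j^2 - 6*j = (j - 2)*(j^2 + 3*j) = j*(j - 2)*(j + 3)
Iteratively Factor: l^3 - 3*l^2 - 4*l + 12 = (l - 2)*(l^2 - l - 6) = (l - 3)*(l - 2)*(l + 2)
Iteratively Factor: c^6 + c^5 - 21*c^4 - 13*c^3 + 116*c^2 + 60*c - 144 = (c + 2)*(c^5 - c^4 - 19*c^3 + 25*c^2 + 66*c - 72) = (c + 2)^2*(c^4 - 3*c^3 - 13*c^2 + 51*c - 36) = (c - 3)*(c + 2)^2*(c^3 - 13*c + 12) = (c - 3)*(c + 2)^2*(c + 4)*(c^2 - 4*c + 3) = (c - 3)*(c - 1)*(c + 2)^2*(c + 4)*(c - 3)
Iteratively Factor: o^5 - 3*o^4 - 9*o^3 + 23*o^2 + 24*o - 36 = (o + 2)*(o^4 - 5*o^3 + o^2 + 21*o - 18) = (o - 1)*(o + 2)*(o^3 - 4*o^2 - 3*o + 18) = (o - 3)*(o - 1)*(o + 2)*(o^2 - o - 6) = (o - 3)*(o - 1)*(o + 2)^2*(o - 3)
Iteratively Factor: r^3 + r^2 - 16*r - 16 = (r + 4)*(r^2 - 3*r - 4) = (r - 4)*(r + 4)*(r + 1)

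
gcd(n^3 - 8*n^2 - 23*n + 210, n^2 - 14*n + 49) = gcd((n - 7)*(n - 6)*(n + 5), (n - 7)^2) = n - 7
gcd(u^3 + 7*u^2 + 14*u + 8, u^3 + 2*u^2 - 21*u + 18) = 1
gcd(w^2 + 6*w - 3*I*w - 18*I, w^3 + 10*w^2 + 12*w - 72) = w + 6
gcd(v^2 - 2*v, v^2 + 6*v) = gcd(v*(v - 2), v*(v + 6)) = v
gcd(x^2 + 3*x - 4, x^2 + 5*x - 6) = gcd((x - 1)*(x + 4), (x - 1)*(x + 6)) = x - 1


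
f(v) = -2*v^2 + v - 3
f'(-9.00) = 37.00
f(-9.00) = -174.00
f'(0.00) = 1.00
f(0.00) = -3.00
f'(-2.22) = 9.88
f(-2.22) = -15.08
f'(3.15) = -11.60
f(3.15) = -19.70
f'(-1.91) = 8.64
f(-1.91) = -12.21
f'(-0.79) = 4.16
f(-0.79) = -5.04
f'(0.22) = 0.12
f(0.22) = -2.88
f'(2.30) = -8.20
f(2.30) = -11.28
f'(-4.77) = 20.08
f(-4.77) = -53.28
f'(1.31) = -4.24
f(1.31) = -5.12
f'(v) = 1 - 4*v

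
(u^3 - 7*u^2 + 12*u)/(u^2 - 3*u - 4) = u*(u - 3)/(u + 1)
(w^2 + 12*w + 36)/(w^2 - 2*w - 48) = (w + 6)/(w - 8)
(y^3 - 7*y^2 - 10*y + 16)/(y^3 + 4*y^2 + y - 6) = (y - 8)/(y + 3)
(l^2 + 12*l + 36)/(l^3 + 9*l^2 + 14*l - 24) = (l + 6)/(l^2 + 3*l - 4)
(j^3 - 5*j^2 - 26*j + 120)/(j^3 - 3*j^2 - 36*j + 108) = (j^2 + j - 20)/(j^2 + 3*j - 18)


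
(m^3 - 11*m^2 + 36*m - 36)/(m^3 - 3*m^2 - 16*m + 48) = (m^2 - 8*m + 12)/(m^2 - 16)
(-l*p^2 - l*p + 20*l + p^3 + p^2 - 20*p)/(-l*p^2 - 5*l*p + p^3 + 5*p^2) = (p - 4)/p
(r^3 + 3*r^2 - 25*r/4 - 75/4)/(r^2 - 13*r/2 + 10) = (2*r^2 + 11*r + 15)/(2*(r - 4))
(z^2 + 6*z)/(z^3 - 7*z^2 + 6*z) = (z + 6)/(z^2 - 7*z + 6)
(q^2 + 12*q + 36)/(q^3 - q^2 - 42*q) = (q + 6)/(q*(q - 7))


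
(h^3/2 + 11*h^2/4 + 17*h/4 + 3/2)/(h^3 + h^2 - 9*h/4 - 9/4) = (2*h^3 + 11*h^2 + 17*h + 6)/(4*h^3 + 4*h^2 - 9*h - 9)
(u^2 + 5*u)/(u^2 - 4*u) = (u + 5)/(u - 4)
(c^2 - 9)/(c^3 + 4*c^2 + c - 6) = (c - 3)/(c^2 + c - 2)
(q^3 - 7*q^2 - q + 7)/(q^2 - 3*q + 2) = (q^2 - 6*q - 7)/(q - 2)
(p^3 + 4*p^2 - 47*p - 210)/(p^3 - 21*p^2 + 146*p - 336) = (p^2 + 11*p + 30)/(p^2 - 14*p + 48)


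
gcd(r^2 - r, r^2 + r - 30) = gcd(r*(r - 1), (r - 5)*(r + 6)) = 1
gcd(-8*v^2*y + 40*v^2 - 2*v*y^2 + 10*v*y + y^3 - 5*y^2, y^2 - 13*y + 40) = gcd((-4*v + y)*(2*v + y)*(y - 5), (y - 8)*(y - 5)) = y - 5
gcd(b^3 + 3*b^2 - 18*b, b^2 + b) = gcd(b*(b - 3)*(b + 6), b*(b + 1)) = b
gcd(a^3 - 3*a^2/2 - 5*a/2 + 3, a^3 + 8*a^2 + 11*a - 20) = a - 1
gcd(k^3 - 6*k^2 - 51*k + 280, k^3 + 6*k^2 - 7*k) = k + 7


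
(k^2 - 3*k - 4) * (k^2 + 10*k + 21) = k^4 + 7*k^3 - 13*k^2 - 103*k - 84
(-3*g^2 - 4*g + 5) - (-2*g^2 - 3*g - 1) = -g^2 - g + 6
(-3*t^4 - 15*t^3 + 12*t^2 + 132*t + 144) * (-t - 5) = 3*t^5 + 30*t^4 + 63*t^3 - 192*t^2 - 804*t - 720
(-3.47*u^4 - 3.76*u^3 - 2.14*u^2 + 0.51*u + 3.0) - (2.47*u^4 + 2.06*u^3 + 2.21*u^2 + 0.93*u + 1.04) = -5.94*u^4 - 5.82*u^3 - 4.35*u^2 - 0.42*u + 1.96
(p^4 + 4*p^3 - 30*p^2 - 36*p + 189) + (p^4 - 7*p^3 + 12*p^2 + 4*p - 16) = 2*p^4 - 3*p^3 - 18*p^2 - 32*p + 173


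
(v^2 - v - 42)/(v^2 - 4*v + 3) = (v^2 - v - 42)/(v^2 - 4*v + 3)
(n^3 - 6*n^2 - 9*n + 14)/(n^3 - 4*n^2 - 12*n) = (n^2 - 8*n + 7)/(n*(n - 6))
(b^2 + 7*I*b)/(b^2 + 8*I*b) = (b + 7*I)/(b + 8*I)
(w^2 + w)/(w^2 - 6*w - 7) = w/(w - 7)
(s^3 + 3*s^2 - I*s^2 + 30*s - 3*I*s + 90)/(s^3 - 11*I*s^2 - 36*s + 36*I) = (s^2 + s*(3 + 5*I) + 15*I)/(s^2 - 5*I*s - 6)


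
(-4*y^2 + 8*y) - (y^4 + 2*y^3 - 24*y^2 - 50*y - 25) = -y^4 - 2*y^3 + 20*y^2 + 58*y + 25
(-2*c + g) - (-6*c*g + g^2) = 6*c*g - 2*c - g^2 + g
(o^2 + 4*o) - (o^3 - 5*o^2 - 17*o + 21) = -o^3 + 6*o^2 + 21*o - 21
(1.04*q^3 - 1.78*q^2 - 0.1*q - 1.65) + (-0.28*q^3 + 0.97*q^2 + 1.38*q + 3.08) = 0.76*q^3 - 0.81*q^2 + 1.28*q + 1.43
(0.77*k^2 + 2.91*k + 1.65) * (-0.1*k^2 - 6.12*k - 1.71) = -0.077*k^4 - 5.0034*k^3 - 19.2909*k^2 - 15.0741*k - 2.8215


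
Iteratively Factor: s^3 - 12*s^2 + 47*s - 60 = (s - 3)*(s^2 - 9*s + 20) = (s - 4)*(s - 3)*(s - 5)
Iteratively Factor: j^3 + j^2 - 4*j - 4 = (j + 1)*(j^2 - 4) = (j + 1)*(j + 2)*(j - 2)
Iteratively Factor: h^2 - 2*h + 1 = (h - 1)*(h - 1)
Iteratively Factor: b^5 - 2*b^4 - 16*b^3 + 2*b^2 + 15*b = (b + 3)*(b^4 - 5*b^3 - b^2 + 5*b) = b*(b + 3)*(b^3 - 5*b^2 - b + 5) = b*(b - 5)*(b + 3)*(b^2 - 1) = b*(b - 5)*(b + 1)*(b + 3)*(b - 1)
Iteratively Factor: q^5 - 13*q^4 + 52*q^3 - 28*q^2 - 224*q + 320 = (q - 4)*(q^4 - 9*q^3 + 16*q^2 + 36*q - 80) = (q - 5)*(q - 4)*(q^3 - 4*q^2 - 4*q + 16) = (q - 5)*(q - 4)^2*(q^2 - 4) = (q - 5)*(q - 4)^2*(q + 2)*(q - 2)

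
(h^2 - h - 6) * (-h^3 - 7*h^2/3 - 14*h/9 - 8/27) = -h^5 - 4*h^4/3 + 61*h^3/9 + 412*h^2/27 + 260*h/27 + 16/9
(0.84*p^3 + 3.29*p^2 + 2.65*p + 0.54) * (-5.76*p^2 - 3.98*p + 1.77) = -4.8384*p^5 - 22.2936*p^4 - 26.8714*p^3 - 7.8341*p^2 + 2.5413*p + 0.9558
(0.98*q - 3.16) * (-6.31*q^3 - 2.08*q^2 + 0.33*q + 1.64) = -6.1838*q^4 + 17.9012*q^3 + 6.8962*q^2 + 0.5644*q - 5.1824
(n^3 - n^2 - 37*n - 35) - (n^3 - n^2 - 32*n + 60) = -5*n - 95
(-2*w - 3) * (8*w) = -16*w^2 - 24*w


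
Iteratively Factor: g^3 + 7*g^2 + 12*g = (g + 3)*(g^2 + 4*g) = g*(g + 3)*(g + 4)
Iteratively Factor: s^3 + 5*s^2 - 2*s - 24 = (s + 4)*(s^2 + s - 6) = (s + 3)*(s + 4)*(s - 2)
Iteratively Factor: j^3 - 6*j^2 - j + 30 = (j - 5)*(j^2 - j - 6) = (j - 5)*(j - 3)*(j + 2)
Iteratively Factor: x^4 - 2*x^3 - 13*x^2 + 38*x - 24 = (x - 2)*(x^3 - 13*x + 12) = (x - 2)*(x + 4)*(x^2 - 4*x + 3) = (x - 2)*(x - 1)*(x + 4)*(x - 3)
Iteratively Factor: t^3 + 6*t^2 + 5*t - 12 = (t - 1)*(t^2 + 7*t + 12) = (t - 1)*(t + 3)*(t + 4)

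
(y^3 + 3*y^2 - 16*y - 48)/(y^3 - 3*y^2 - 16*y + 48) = (y + 3)/(y - 3)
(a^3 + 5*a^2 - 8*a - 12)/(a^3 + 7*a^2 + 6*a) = (a - 2)/a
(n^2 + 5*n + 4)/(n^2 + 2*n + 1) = (n + 4)/(n + 1)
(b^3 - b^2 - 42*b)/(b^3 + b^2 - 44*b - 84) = b/(b + 2)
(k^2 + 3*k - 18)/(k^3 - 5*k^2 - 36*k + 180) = (k - 3)/(k^2 - 11*k + 30)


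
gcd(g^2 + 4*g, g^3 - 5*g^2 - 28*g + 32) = g + 4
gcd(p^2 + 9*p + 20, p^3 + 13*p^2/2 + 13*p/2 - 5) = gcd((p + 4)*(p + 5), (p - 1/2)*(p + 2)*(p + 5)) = p + 5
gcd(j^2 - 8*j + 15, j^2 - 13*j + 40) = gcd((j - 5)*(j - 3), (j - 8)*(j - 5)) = j - 5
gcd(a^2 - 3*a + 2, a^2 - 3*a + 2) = a^2 - 3*a + 2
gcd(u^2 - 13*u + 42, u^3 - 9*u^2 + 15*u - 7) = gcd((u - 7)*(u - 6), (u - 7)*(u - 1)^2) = u - 7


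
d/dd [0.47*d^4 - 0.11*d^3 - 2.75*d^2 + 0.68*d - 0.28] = 1.88*d^3 - 0.33*d^2 - 5.5*d + 0.68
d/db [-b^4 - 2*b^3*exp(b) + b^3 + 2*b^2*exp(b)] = b*(-2*b^2*exp(b) - 4*b^2 - 4*b*exp(b) + 3*b + 4*exp(b))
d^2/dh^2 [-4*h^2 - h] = -8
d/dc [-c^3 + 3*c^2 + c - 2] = -3*c^2 + 6*c + 1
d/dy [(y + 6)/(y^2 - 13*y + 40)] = (y^2 - 13*y - (y + 6)*(2*y - 13) + 40)/(y^2 - 13*y + 40)^2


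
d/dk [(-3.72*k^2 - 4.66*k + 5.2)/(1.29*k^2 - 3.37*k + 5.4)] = (18.5478*k^2 - 53.592*k - 7.64)/(1.6641*k^4 - 8.6946*k^3 + 25.2889*k^2 - 36.396*k + 29.16)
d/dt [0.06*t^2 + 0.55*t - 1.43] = 0.12*t + 0.55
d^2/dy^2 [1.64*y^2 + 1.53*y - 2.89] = 3.28000000000000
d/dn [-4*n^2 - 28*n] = -8*n - 28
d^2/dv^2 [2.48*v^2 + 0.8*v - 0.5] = 4.96000000000000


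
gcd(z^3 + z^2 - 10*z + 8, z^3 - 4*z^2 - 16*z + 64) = z + 4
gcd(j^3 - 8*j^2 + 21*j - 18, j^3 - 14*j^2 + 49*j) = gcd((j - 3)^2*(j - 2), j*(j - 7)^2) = 1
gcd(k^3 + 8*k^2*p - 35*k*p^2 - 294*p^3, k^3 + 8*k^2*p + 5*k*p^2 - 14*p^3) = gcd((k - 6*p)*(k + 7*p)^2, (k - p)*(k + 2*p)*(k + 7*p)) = k + 7*p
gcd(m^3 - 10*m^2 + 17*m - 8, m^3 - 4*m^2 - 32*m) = m - 8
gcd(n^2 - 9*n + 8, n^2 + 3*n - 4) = n - 1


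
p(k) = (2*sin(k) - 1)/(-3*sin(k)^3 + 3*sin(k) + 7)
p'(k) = (9*sin(k)^2*cos(k) - 3*cos(k))*(2*sin(k) - 1)/(-3*sin(k)^3 + 3*sin(k) + 7)^2 + 2*cos(k)/(-3*sin(k)^3 + 3*sin(k) + 7) = (12*sin(k)^3 - 9*sin(k)^2 + 17)*cos(k)/(3*sin(k)*cos(k)^2 + 7)^2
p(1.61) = 0.14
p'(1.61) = -0.02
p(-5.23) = 0.10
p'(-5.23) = 0.15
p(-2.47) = -0.38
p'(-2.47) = -0.24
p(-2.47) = -0.38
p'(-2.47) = -0.24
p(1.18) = 0.11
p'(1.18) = 0.13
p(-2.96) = -0.21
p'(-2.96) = -0.39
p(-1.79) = -0.43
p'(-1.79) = 0.01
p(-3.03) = -0.18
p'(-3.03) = -0.38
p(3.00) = -0.10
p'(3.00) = -0.30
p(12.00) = -0.35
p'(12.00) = 0.31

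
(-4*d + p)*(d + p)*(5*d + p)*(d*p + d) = -20*d^4*p - 20*d^4 - 19*d^3*p^2 - 19*d^3*p + 2*d^2*p^3 + 2*d^2*p^2 + d*p^4 + d*p^3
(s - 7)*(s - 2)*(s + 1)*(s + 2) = s^4 - 6*s^3 - 11*s^2 + 24*s + 28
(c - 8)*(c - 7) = c^2 - 15*c + 56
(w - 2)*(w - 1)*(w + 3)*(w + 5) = w^4 + 5*w^3 - 7*w^2 - 29*w + 30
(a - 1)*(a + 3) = a^2 + 2*a - 3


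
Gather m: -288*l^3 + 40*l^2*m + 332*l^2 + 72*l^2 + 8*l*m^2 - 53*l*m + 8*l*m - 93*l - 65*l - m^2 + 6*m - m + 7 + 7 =-288*l^3 + 404*l^2 - 158*l + m^2*(8*l - 1) + m*(40*l^2 - 45*l + 5) + 14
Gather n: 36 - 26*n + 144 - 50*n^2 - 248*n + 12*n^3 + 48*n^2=12*n^3 - 2*n^2 - 274*n + 180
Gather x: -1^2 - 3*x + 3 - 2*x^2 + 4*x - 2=-2*x^2 + x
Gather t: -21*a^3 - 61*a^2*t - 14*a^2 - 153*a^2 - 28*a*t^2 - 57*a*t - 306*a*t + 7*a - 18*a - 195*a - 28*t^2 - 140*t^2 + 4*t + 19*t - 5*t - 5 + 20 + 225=-21*a^3 - 167*a^2 - 206*a + t^2*(-28*a - 168) + t*(-61*a^2 - 363*a + 18) + 240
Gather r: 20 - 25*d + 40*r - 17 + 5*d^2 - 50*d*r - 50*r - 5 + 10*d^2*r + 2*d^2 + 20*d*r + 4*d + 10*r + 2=7*d^2 - 21*d + r*(10*d^2 - 30*d)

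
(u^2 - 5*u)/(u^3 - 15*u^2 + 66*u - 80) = u/(u^2 - 10*u + 16)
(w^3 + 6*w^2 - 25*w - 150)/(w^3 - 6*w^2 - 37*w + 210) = (w + 5)/(w - 7)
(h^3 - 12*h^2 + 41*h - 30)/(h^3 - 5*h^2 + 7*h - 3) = (h^2 - 11*h + 30)/(h^2 - 4*h + 3)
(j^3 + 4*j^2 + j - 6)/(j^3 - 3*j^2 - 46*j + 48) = (j^2 + 5*j + 6)/(j^2 - 2*j - 48)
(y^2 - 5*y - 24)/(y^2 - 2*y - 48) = (y + 3)/(y + 6)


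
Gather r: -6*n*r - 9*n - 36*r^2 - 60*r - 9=-9*n - 36*r^2 + r*(-6*n - 60) - 9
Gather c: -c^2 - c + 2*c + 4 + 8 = -c^2 + c + 12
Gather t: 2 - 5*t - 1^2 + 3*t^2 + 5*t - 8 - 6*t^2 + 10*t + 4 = -3*t^2 + 10*t - 3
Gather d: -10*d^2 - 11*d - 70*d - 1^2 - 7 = -10*d^2 - 81*d - 8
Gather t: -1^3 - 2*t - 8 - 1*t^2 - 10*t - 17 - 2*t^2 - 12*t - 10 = -3*t^2 - 24*t - 36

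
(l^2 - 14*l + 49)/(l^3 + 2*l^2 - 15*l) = (l^2 - 14*l + 49)/(l*(l^2 + 2*l - 15))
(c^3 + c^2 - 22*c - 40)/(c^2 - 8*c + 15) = (c^2 + 6*c + 8)/(c - 3)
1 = 1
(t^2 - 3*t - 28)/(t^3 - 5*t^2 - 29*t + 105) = (t + 4)/(t^2 + 2*t - 15)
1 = 1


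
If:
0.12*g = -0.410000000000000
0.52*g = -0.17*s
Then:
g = -3.42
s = 10.45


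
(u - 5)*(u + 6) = u^2 + u - 30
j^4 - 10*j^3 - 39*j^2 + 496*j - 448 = (j - 8)^2*(j - 1)*(j + 7)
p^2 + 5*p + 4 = (p + 1)*(p + 4)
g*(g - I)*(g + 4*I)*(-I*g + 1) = -I*g^4 + 4*g^3 - I*g^2 + 4*g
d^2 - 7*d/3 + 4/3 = (d - 4/3)*(d - 1)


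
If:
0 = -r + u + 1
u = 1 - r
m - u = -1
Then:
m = -1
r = 1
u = 0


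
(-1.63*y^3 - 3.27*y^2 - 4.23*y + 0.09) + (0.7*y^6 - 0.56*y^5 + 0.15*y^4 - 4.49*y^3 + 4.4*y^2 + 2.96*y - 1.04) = 0.7*y^6 - 0.56*y^5 + 0.15*y^4 - 6.12*y^3 + 1.13*y^2 - 1.27*y - 0.95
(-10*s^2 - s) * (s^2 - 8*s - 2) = -10*s^4 + 79*s^3 + 28*s^2 + 2*s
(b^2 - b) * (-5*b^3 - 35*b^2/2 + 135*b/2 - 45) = -5*b^5 - 25*b^4/2 + 85*b^3 - 225*b^2/2 + 45*b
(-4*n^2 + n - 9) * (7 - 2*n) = 8*n^3 - 30*n^2 + 25*n - 63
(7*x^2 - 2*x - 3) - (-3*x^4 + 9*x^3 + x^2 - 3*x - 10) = 3*x^4 - 9*x^3 + 6*x^2 + x + 7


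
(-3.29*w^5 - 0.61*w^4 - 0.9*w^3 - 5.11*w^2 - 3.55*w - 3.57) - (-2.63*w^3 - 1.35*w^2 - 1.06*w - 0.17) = -3.29*w^5 - 0.61*w^4 + 1.73*w^3 - 3.76*w^2 - 2.49*w - 3.4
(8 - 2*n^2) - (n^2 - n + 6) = -3*n^2 + n + 2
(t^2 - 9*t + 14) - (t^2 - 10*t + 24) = t - 10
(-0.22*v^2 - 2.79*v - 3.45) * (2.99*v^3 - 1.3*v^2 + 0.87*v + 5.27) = -0.6578*v^5 - 8.0561*v^4 - 6.8799*v^3 + 0.8983*v^2 - 17.7048*v - 18.1815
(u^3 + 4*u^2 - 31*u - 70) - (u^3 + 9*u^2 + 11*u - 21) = -5*u^2 - 42*u - 49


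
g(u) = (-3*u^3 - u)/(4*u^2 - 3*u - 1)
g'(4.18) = -0.67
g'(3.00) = -0.54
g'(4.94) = -0.70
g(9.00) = -7.42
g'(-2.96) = -0.69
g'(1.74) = 0.73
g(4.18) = -3.96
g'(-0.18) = 11.94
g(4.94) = -4.48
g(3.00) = -3.23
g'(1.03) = 888.18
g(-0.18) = -0.60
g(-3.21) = 2.06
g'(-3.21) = -0.70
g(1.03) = -28.05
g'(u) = (3 - 8*u)*(-3*u^3 - u)/(4*u^2 - 3*u - 1)^2 + (-9*u^2 - 1)/(4*u^2 - 3*u - 1)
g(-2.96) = 1.88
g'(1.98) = 0.09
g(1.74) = -2.98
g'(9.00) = -0.74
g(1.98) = -2.89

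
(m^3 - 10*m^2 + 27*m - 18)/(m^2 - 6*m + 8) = (m^3 - 10*m^2 + 27*m - 18)/(m^2 - 6*m + 8)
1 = 1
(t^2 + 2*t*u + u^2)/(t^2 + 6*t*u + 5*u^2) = (t + u)/(t + 5*u)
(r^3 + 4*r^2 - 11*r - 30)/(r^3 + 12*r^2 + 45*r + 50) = (r - 3)/(r + 5)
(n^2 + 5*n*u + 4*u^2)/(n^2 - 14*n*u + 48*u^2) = (n^2 + 5*n*u + 4*u^2)/(n^2 - 14*n*u + 48*u^2)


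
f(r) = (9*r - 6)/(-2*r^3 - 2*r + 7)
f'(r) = (9*r - 6)*(6*r^2 + 2)/(-2*r^3 - 2*r + 7)^2 + 9/(-2*r^3 - 2*r + 7)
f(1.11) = 1.95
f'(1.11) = 13.37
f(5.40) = -0.13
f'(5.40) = 0.05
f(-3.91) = -0.31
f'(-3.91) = -0.15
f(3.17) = -0.36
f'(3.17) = 0.21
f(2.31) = -0.66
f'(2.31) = 0.61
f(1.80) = -1.23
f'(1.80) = 2.11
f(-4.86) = -0.20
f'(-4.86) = -0.08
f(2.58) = -0.53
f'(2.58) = 0.41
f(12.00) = -0.03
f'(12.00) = 0.00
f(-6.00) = -0.13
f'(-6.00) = -0.04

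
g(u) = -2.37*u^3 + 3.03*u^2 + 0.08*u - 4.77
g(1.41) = -5.28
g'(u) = -7.11*u^2 + 6.06*u + 0.08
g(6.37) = -493.90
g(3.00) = -41.25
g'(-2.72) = -69.01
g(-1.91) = 22.64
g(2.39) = -19.63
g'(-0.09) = -0.52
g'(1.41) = -5.51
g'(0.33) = 1.31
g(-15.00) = 8674.53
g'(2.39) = -26.05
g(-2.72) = 65.12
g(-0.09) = -4.75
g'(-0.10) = -0.60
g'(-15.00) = -1690.57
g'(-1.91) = -37.43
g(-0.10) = -4.75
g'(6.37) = -249.82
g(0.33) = -4.50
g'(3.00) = -45.73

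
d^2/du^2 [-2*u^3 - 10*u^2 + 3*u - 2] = -12*u - 20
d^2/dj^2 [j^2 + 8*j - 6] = 2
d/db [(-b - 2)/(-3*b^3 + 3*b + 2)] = (3*b^3 - 3*b - 3*(b + 2)*(3*b^2 - 1) - 2)/(-3*b^3 + 3*b + 2)^2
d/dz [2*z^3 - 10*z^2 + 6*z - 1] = 6*z^2 - 20*z + 6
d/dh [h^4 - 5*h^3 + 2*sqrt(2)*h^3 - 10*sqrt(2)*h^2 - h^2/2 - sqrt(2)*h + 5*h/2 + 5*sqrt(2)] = 4*h^3 - 15*h^2 + 6*sqrt(2)*h^2 - 20*sqrt(2)*h - h - sqrt(2) + 5/2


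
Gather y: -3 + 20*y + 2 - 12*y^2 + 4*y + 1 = -12*y^2 + 24*y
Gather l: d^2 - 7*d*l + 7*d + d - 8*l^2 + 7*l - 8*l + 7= d^2 + 8*d - 8*l^2 + l*(-7*d - 1) + 7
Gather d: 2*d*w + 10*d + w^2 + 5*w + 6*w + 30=d*(2*w + 10) + w^2 + 11*w + 30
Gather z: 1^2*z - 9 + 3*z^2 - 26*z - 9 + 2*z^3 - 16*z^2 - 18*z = 2*z^3 - 13*z^2 - 43*z - 18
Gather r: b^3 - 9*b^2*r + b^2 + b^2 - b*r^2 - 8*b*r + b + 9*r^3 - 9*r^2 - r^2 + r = b^3 + 2*b^2 + b + 9*r^3 + r^2*(-b - 10) + r*(-9*b^2 - 8*b + 1)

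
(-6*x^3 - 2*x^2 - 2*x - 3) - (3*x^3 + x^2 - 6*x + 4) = -9*x^3 - 3*x^2 + 4*x - 7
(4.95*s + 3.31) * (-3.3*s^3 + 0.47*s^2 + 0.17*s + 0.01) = -16.335*s^4 - 8.5965*s^3 + 2.3972*s^2 + 0.6122*s + 0.0331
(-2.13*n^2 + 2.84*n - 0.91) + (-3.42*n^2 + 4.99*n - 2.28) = -5.55*n^2 + 7.83*n - 3.19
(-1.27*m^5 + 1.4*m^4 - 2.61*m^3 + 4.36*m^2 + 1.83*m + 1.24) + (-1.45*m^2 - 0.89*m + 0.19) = -1.27*m^5 + 1.4*m^4 - 2.61*m^3 + 2.91*m^2 + 0.94*m + 1.43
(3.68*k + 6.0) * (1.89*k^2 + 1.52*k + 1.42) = 6.9552*k^3 + 16.9336*k^2 + 14.3456*k + 8.52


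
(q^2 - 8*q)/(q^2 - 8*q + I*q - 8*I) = q/(q + I)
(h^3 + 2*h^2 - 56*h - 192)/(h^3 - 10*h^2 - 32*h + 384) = (h + 4)/(h - 8)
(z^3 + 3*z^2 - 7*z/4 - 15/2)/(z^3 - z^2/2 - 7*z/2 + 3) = (z + 5/2)/(z - 1)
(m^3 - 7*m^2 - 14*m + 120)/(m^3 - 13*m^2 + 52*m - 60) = (m + 4)/(m - 2)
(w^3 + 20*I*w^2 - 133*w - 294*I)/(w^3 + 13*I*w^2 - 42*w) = (w + 7*I)/w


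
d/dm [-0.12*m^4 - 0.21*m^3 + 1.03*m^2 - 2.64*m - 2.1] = -0.48*m^3 - 0.63*m^2 + 2.06*m - 2.64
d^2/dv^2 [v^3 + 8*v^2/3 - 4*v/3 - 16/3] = 6*v + 16/3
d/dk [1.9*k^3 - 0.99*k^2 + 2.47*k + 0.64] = 5.7*k^2 - 1.98*k + 2.47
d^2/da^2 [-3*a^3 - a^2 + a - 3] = -18*a - 2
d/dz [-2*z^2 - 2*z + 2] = -4*z - 2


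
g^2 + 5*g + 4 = (g + 1)*(g + 4)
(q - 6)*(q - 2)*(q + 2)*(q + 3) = q^4 - 3*q^3 - 22*q^2 + 12*q + 72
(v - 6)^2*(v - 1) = v^3 - 13*v^2 + 48*v - 36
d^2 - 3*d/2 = d*(d - 3/2)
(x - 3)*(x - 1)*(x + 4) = x^3 - 13*x + 12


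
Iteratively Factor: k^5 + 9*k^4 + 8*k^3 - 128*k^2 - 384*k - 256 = (k + 4)*(k^4 + 5*k^3 - 12*k^2 - 80*k - 64) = (k + 1)*(k + 4)*(k^3 + 4*k^2 - 16*k - 64) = (k + 1)*(k + 4)^2*(k^2 - 16) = (k + 1)*(k + 4)^3*(k - 4)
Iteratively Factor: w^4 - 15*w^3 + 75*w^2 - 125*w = (w - 5)*(w^3 - 10*w^2 + 25*w) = w*(w - 5)*(w^2 - 10*w + 25) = w*(w - 5)^2*(w - 5)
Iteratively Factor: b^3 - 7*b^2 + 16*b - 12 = (b - 2)*(b^2 - 5*b + 6) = (b - 3)*(b - 2)*(b - 2)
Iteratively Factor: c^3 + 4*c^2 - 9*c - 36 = (c + 4)*(c^2 - 9) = (c - 3)*(c + 4)*(c + 3)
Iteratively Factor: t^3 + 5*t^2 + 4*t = (t + 1)*(t^2 + 4*t) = t*(t + 1)*(t + 4)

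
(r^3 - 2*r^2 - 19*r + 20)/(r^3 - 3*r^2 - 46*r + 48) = (r^2 - r - 20)/(r^2 - 2*r - 48)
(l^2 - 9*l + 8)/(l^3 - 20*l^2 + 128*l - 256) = (l - 1)/(l^2 - 12*l + 32)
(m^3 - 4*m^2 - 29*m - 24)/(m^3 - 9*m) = (m^2 - 7*m - 8)/(m*(m - 3))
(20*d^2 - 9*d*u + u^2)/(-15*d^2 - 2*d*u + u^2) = (-4*d + u)/(3*d + u)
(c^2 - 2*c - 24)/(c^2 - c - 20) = (c - 6)/(c - 5)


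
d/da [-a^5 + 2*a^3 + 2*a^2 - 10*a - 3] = -5*a^4 + 6*a^2 + 4*a - 10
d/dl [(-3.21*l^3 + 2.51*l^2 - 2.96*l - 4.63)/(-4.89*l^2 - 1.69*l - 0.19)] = (15.6969*l^4 + 10.8498*l^3 - 16.8866*l^2 - 46.2352*l - 7.2623)/(23.9121*l^4 + 16.5282*l^3 + 4.7143*l^2 + 0.6422*l + 0.0361)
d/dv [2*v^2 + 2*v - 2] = 4*v + 2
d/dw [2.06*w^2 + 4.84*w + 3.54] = 4.12*w + 4.84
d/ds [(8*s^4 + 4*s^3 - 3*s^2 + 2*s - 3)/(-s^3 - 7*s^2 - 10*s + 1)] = (-8*s^6 - 112*s^5 - 271*s^4 - 44*s^3 + 47*s^2 - 48*s - 28)/(s^6 + 14*s^5 + 69*s^4 + 138*s^3 + 86*s^2 - 20*s + 1)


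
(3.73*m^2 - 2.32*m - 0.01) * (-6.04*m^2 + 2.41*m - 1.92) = -22.5292*m^4 + 23.0021*m^3 - 12.6924*m^2 + 4.4303*m + 0.0192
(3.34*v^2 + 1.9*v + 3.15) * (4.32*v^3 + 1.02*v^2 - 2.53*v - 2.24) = 14.4288*v^5 + 11.6148*v^4 + 7.0958*v^3 - 9.0756*v^2 - 12.2255*v - 7.056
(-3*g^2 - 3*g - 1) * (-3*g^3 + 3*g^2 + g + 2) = 9*g^5 - 9*g^3 - 12*g^2 - 7*g - 2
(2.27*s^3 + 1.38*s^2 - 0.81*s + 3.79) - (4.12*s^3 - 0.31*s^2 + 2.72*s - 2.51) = -1.85*s^3 + 1.69*s^2 - 3.53*s + 6.3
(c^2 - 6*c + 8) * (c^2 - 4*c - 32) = c^4 - 10*c^3 + 160*c - 256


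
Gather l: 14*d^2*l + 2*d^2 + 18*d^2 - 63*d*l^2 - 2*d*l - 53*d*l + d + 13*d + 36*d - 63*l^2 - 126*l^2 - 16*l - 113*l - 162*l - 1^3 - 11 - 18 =20*d^2 + 50*d + l^2*(-63*d - 189) + l*(14*d^2 - 55*d - 291) - 30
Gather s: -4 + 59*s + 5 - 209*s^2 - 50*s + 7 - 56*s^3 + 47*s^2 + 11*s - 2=-56*s^3 - 162*s^2 + 20*s + 6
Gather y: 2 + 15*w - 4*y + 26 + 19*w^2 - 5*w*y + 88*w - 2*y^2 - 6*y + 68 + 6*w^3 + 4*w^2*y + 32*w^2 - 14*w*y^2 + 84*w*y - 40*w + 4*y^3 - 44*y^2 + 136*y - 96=6*w^3 + 51*w^2 + 63*w + 4*y^3 + y^2*(-14*w - 46) + y*(4*w^2 + 79*w + 126)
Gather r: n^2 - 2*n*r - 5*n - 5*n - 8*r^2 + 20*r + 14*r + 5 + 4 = n^2 - 10*n - 8*r^2 + r*(34 - 2*n) + 9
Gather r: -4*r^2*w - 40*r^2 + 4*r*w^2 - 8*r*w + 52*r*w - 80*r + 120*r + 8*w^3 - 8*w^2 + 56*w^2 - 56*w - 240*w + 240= r^2*(-4*w - 40) + r*(4*w^2 + 44*w + 40) + 8*w^3 + 48*w^2 - 296*w + 240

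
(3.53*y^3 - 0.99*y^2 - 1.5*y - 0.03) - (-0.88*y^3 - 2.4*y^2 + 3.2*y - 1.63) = 4.41*y^3 + 1.41*y^2 - 4.7*y + 1.6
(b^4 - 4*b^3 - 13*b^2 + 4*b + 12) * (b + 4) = b^5 - 29*b^3 - 48*b^2 + 28*b + 48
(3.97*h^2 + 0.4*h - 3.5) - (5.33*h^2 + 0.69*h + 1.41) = -1.36*h^2 - 0.29*h - 4.91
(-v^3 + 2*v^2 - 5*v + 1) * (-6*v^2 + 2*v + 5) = 6*v^5 - 14*v^4 + 29*v^3 - 6*v^2 - 23*v + 5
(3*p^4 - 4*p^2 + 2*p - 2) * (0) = 0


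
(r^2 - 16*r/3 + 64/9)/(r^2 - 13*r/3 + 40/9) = (3*r - 8)/(3*r - 5)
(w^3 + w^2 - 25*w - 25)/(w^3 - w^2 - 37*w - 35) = (w - 5)/(w - 7)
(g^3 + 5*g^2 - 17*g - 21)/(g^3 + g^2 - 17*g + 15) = (g^2 + 8*g + 7)/(g^2 + 4*g - 5)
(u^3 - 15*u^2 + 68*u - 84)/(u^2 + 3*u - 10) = (u^2 - 13*u + 42)/(u + 5)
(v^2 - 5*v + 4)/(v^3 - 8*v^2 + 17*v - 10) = (v - 4)/(v^2 - 7*v + 10)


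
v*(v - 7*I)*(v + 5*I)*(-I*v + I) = -I*v^4 - 2*v^3 + I*v^3 + 2*v^2 - 35*I*v^2 + 35*I*v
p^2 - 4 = (p - 2)*(p + 2)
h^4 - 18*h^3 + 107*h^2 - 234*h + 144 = (h - 8)*(h - 6)*(h - 3)*(h - 1)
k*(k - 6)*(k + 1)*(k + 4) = k^4 - k^3 - 26*k^2 - 24*k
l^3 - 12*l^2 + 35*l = l*(l - 7)*(l - 5)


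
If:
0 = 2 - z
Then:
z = 2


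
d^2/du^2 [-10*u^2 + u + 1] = -20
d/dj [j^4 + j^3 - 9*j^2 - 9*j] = 4*j^3 + 3*j^2 - 18*j - 9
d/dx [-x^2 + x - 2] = 1 - 2*x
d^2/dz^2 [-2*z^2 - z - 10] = -4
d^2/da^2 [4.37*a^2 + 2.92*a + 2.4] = 8.74000000000000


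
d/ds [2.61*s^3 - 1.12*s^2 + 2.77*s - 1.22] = 7.83*s^2 - 2.24*s + 2.77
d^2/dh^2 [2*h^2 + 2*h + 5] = 4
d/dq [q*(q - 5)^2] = (q - 5)*(3*q - 5)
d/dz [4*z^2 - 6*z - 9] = 8*z - 6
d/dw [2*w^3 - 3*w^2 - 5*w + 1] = 6*w^2 - 6*w - 5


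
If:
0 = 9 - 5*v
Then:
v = 9/5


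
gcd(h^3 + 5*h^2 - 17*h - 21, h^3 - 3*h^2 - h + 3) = h^2 - 2*h - 3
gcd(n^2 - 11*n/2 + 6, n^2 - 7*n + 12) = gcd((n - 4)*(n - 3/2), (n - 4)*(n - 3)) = n - 4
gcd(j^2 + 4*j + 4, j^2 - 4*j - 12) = j + 2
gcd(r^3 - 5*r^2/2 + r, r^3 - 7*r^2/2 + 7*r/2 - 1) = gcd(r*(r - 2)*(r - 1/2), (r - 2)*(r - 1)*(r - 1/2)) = r^2 - 5*r/2 + 1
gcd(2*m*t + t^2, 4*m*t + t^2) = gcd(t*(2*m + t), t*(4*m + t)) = t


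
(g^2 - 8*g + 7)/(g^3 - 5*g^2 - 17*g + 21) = 1/(g + 3)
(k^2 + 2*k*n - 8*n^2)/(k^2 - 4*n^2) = (k + 4*n)/(k + 2*n)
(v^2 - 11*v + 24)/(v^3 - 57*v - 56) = (v - 3)/(v^2 + 8*v + 7)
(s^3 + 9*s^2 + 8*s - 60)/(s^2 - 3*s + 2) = (s^2 + 11*s + 30)/(s - 1)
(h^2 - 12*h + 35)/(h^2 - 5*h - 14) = (h - 5)/(h + 2)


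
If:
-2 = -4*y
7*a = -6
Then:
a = -6/7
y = 1/2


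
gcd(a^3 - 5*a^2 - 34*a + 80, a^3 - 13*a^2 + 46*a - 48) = a^2 - 10*a + 16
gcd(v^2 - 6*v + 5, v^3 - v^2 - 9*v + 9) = v - 1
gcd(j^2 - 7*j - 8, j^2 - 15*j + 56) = j - 8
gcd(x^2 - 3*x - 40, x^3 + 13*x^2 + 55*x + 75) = x + 5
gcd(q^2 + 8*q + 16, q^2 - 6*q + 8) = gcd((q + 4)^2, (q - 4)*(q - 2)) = 1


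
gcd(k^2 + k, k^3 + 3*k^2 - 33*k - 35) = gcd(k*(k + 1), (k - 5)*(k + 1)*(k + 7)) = k + 1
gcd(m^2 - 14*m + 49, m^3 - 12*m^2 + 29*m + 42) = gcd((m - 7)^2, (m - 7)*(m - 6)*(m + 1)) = m - 7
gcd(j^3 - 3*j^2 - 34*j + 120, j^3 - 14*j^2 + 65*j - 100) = j^2 - 9*j + 20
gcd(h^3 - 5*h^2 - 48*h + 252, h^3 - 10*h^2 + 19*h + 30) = h - 6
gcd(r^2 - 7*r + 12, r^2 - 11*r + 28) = r - 4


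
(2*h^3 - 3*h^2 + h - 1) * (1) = 2*h^3 - 3*h^2 + h - 1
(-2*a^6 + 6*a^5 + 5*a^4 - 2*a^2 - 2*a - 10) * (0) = 0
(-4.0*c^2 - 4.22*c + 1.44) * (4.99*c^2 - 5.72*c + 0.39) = -19.96*c^4 + 1.8222*c^3 + 29.764*c^2 - 9.8826*c + 0.5616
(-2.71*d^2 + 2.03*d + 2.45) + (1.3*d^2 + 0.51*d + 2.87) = -1.41*d^2 + 2.54*d + 5.32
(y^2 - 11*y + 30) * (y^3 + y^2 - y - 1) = y^5 - 10*y^4 + 18*y^3 + 40*y^2 - 19*y - 30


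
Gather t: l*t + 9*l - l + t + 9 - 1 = 8*l + t*(l + 1) + 8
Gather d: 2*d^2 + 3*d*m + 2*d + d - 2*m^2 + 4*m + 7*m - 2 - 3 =2*d^2 + d*(3*m + 3) - 2*m^2 + 11*m - 5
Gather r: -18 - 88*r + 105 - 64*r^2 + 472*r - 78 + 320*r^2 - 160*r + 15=256*r^2 + 224*r + 24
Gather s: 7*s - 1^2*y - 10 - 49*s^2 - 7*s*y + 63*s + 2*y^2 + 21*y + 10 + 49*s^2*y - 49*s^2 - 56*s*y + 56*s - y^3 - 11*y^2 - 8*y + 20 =s^2*(49*y - 98) + s*(126 - 63*y) - y^3 - 9*y^2 + 12*y + 20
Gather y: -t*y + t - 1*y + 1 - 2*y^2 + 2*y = t - 2*y^2 + y*(1 - t) + 1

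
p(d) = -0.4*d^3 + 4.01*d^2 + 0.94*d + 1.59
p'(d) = -1.2*d^2 + 8.02*d + 0.94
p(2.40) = 21.41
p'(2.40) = 13.28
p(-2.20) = 23.19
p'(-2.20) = -22.51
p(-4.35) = 106.31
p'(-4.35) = -56.65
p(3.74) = 40.27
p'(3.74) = 14.15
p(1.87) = 14.75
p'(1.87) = 11.74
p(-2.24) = 24.10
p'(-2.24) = -23.05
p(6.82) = 67.63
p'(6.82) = -0.18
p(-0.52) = 2.24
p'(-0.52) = -3.55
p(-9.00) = 609.54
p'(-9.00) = -168.44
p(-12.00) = 1258.95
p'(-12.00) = -268.10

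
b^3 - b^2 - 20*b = b*(b - 5)*(b + 4)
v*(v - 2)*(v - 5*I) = v^3 - 2*v^2 - 5*I*v^2 + 10*I*v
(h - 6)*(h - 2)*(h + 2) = h^3 - 6*h^2 - 4*h + 24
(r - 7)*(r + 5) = r^2 - 2*r - 35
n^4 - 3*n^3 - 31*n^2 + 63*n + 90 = (n - 6)*(n - 3)*(n + 1)*(n + 5)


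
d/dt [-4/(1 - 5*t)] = -20/(5*t - 1)^2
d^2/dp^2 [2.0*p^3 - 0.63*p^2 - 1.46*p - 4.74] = 12.0*p - 1.26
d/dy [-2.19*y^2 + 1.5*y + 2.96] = 1.5 - 4.38*y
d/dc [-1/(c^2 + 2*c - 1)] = 2*(c + 1)/(c^2 + 2*c - 1)^2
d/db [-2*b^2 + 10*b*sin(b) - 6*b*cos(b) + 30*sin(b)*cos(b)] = 6*b*sin(b) + 10*b*cos(b) - 4*b + 10*sin(b) - 6*cos(b) + 30*cos(2*b)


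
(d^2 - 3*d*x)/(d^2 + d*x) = (d - 3*x)/(d + x)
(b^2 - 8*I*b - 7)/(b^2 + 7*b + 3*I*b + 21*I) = (b^2 - 8*I*b - 7)/(b^2 + b*(7 + 3*I) + 21*I)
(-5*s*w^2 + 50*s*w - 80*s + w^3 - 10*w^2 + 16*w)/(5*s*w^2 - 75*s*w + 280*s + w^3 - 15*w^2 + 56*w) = (-5*s*w + 10*s + w^2 - 2*w)/(5*s*w - 35*s + w^2 - 7*w)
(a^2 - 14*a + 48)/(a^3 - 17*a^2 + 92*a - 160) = (a - 6)/(a^2 - 9*a + 20)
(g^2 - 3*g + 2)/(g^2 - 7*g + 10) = (g - 1)/(g - 5)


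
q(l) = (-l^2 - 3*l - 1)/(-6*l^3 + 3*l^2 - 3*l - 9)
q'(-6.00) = 0.00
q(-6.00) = -0.01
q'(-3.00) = 0.01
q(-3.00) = -0.00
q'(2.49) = -0.09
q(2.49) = 0.16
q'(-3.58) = 0.01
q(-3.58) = -0.01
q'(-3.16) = 0.01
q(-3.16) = -0.01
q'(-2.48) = 0.02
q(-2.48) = 0.00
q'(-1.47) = 0.14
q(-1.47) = 0.06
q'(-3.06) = 0.01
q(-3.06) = -0.01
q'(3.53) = -0.04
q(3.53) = 0.10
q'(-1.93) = 0.05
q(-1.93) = 0.02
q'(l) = (-2*l - 3)/(-6*l^3 + 3*l^2 - 3*l - 9) + (-l^2 - 3*l - 1)*(18*l^2 - 6*l + 3)/(-6*l^3 + 3*l^2 - 3*l - 9)^2 = ((2*l + 3)*(2*l^3 - l^2 + l + 3) - (l^2 + 3*l + 1)*(6*l^2 - 2*l + 1))/(3*(2*l^3 - l^2 + l + 3)^2)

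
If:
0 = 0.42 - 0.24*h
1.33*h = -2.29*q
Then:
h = 1.75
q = -1.02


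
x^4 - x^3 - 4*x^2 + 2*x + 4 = (x - 2)*(x + 1)*(x - sqrt(2))*(x + sqrt(2))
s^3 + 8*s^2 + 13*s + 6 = (s + 1)^2*(s + 6)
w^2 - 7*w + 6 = (w - 6)*(w - 1)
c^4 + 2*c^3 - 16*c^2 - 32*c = c*(c - 4)*(c + 2)*(c + 4)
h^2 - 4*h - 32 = (h - 8)*(h + 4)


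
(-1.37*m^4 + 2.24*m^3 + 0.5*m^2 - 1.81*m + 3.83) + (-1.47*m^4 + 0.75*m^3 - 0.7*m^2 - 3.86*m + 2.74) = -2.84*m^4 + 2.99*m^3 - 0.2*m^2 - 5.67*m + 6.57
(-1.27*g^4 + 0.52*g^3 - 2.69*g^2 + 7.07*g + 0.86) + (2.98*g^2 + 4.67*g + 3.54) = -1.27*g^4 + 0.52*g^3 + 0.29*g^2 + 11.74*g + 4.4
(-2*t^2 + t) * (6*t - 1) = -12*t^3 + 8*t^2 - t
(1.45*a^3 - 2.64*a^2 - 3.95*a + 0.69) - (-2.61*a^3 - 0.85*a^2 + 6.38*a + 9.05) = 4.06*a^3 - 1.79*a^2 - 10.33*a - 8.36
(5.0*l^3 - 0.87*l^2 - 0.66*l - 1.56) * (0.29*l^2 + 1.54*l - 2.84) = 1.45*l^5 + 7.4477*l^4 - 15.7312*l^3 + 1.002*l^2 - 0.528*l + 4.4304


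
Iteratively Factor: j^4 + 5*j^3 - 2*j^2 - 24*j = (j - 2)*(j^3 + 7*j^2 + 12*j) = j*(j - 2)*(j^2 + 7*j + 12) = j*(j - 2)*(j + 3)*(j + 4)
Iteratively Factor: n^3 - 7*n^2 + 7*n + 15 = (n + 1)*(n^2 - 8*n + 15) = (n - 3)*(n + 1)*(n - 5)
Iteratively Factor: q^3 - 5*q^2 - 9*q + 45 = (q - 5)*(q^2 - 9) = (q - 5)*(q - 3)*(q + 3)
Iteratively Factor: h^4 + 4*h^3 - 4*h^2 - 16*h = (h - 2)*(h^3 + 6*h^2 + 8*h) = h*(h - 2)*(h^2 + 6*h + 8) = h*(h - 2)*(h + 4)*(h + 2)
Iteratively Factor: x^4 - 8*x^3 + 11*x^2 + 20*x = (x)*(x^3 - 8*x^2 + 11*x + 20) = x*(x - 4)*(x^2 - 4*x - 5) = x*(x - 4)*(x + 1)*(x - 5)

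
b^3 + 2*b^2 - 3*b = b*(b - 1)*(b + 3)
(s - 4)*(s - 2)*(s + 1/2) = s^3 - 11*s^2/2 + 5*s + 4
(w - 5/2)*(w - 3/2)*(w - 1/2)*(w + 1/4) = w^4 - 17*w^3/4 + 37*w^2/8 - 7*w/16 - 15/32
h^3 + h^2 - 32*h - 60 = (h - 6)*(h + 2)*(h + 5)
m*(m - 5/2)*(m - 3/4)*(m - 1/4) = m^4 - 7*m^3/2 + 43*m^2/16 - 15*m/32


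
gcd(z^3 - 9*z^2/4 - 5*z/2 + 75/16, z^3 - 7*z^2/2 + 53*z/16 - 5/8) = z - 5/4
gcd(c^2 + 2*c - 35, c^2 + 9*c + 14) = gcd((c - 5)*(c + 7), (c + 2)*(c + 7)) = c + 7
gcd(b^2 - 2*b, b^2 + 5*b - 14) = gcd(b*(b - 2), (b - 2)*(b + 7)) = b - 2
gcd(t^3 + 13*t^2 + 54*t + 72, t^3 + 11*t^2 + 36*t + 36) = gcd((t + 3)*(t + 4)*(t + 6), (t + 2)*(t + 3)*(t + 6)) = t^2 + 9*t + 18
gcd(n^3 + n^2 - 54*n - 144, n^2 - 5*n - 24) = n^2 - 5*n - 24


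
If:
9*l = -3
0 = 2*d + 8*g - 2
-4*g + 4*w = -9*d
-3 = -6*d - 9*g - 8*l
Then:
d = 41/45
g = 1/45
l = -1/3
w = -73/36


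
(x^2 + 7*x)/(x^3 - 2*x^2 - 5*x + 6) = x*(x + 7)/(x^3 - 2*x^2 - 5*x + 6)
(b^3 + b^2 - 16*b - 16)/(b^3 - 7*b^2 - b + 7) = (b^2 - 16)/(b^2 - 8*b + 7)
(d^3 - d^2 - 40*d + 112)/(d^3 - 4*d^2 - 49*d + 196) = (d - 4)/(d - 7)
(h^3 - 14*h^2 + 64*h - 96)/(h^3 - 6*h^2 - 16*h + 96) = (h - 4)/(h + 4)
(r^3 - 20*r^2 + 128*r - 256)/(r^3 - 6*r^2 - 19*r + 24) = (r^2 - 12*r + 32)/(r^2 + 2*r - 3)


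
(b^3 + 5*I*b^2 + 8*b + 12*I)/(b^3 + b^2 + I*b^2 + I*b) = (b^2 + 4*I*b + 12)/(b*(b + 1))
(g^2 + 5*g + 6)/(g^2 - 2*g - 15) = (g + 2)/(g - 5)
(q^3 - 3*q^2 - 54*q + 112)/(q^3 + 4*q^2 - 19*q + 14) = (q - 8)/(q - 1)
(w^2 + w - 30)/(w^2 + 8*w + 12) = (w - 5)/(w + 2)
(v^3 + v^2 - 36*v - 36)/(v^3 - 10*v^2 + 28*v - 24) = (v^2 + 7*v + 6)/(v^2 - 4*v + 4)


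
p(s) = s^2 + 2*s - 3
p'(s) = 2*s + 2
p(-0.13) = -3.24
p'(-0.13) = 1.74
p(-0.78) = -3.95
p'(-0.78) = 0.44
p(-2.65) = -1.28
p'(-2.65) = -3.30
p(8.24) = 81.38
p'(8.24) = 18.48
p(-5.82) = 19.23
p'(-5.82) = -9.64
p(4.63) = 27.70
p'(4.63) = 11.26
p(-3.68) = 3.18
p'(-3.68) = -5.36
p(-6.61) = 27.47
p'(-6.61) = -11.22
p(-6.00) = 21.00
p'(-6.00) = -10.00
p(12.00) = 165.00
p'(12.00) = 26.00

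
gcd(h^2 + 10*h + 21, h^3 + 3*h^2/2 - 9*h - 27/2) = h + 3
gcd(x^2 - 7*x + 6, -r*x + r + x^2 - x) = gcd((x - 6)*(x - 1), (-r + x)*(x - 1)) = x - 1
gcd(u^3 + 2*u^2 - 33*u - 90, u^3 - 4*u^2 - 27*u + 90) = u^2 - u - 30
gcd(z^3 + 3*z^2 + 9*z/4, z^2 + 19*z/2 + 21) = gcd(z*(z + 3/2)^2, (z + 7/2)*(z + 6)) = 1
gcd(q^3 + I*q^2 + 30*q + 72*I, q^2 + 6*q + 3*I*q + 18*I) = q + 3*I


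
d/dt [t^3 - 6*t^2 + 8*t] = 3*t^2 - 12*t + 8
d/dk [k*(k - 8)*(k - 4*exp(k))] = -4*k^2*exp(k) + 3*k^2 + 24*k*exp(k) - 16*k + 32*exp(k)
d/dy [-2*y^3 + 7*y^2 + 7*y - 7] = -6*y^2 + 14*y + 7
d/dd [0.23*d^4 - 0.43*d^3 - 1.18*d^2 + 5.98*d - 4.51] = 0.92*d^3 - 1.29*d^2 - 2.36*d + 5.98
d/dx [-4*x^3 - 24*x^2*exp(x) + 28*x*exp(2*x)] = -24*x^2*exp(x) - 12*x^2 + 56*x*exp(2*x) - 48*x*exp(x) + 28*exp(2*x)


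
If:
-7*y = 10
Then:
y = -10/7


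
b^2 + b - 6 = (b - 2)*(b + 3)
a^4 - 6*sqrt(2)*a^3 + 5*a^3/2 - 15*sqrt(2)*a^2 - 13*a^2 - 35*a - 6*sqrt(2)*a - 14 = (a + 1/2)*(a + 2)*(a - 7*sqrt(2))*(a + sqrt(2))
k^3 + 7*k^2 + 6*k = k*(k + 1)*(k + 6)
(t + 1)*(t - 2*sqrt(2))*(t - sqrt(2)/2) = t^3 - 5*sqrt(2)*t^2/2 + t^2 - 5*sqrt(2)*t/2 + 2*t + 2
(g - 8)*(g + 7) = g^2 - g - 56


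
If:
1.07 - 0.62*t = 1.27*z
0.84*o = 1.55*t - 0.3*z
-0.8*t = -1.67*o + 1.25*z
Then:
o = 0.69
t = 0.49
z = 0.60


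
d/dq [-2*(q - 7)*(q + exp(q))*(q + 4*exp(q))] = -10*q^2*exp(q) - 6*q^2 - 16*q*exp(2*q) + 50*q*exp(q) + 28*q + 104*exp(2*q) + 70*exp(q)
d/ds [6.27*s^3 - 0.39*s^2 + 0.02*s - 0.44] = 18.81*s^2 - 0.78*s + 0.02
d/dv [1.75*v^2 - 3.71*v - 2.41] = 3.5*v - 3.71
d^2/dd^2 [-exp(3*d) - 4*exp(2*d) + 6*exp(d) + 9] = (-9*exp(2*d) - 16*exp(d) + 6)*exp(d)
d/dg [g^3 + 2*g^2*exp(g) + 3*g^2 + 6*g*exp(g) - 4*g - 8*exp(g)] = 2*g^2*exp(g) + 3*g^2 + 10*g*exp(g) + 6*g - 2*exp(g) - 4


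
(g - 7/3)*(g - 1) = g^2 - 10*g/3 + 7/3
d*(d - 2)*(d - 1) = d^3 - 3*d^2 + 2*d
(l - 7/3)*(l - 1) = l^2 - 10*l/3 + 7/3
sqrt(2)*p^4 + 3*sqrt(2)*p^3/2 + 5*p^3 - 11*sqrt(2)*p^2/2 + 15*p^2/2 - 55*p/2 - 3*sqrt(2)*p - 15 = (p - 2)*(p + 3)*(p + 5*sqrt(2)/2)*(sqrt(2)*p + sqrt(2)/2)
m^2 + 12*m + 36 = (m + 6)^2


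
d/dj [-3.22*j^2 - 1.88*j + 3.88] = -6.44*j - 1.88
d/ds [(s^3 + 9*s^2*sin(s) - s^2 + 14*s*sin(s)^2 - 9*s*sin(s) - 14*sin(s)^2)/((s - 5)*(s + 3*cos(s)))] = ((s - 5)*(s + 3*cos(s))*(9*s^2*cos(s) + 3*s^2 + 18*s*sin(s) + 14*s*sin(2*s) - 9*s*cos(s) - 2*s + 14*sin(s)^2 - 9*sin(s) - 14*sin(2*s)) + (s - 5)*(3*sin(s) - 1)*(s^3 + 9*s^2*sin(s) - s^2 + 14*s*sin(s)^2 - 9*s*sin(s) - 14*sin(s)^2) + (s + 3*cos(s))*(-s^3 - 9*s^2*sin(s) + s^2 - 14*s*sin(s)^2 + 9*s*sin(s) + 14*sin(s)^2))/((s - 5)^2*(s + 3*cos(s))^2)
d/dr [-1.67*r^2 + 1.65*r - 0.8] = 1.65 - 3.34*r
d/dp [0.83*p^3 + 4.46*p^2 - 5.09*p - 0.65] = 2.49*p^2 + 8.92*p - 5.09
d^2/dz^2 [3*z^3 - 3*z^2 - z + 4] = 18*z - 6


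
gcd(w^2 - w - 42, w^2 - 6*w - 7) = w - 7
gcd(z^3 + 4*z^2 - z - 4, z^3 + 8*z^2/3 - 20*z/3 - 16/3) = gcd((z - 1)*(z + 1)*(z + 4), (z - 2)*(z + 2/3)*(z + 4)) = z + 4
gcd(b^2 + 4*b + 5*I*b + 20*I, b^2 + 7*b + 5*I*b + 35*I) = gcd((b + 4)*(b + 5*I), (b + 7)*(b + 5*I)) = b + 5*I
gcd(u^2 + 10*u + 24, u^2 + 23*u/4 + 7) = u + 4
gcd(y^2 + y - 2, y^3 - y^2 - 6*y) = y + 2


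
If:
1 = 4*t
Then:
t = 1/4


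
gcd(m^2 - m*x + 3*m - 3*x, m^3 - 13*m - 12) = m + 3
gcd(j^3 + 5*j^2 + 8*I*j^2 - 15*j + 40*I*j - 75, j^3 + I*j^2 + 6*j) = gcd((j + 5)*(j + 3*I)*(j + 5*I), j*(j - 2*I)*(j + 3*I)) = j + 3*I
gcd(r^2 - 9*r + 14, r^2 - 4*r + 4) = r - 2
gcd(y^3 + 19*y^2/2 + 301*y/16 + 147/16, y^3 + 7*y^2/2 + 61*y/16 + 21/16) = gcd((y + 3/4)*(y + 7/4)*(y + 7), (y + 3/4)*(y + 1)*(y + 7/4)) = y^2 + 5*y/2 + 21/16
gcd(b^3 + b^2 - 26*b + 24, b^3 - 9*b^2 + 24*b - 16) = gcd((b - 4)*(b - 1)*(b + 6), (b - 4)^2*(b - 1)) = b^2 - 5*b + 4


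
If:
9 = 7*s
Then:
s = 9/7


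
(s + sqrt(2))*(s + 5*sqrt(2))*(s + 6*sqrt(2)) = s^3 + 12*sqrt(2)*s^2 + 82*s + 60*sqrt(2)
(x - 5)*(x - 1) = x^2 - 6*x + 5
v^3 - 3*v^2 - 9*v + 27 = (v - 3)^2*(v + 3)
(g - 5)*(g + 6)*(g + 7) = g^3 + 8*g^2 - 23*g - 210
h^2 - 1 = (h - 1)*(h + 1)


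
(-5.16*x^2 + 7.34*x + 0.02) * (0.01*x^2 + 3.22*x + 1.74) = -0.0516*x^4 - 16.5418*x^3 + 14.6566*x^2 + 12.836*x + 0.0348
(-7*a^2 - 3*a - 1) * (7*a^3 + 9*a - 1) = -49*a^5 - 21*a^4 - 70*a^3 - 20*a^2 - 6*a + 1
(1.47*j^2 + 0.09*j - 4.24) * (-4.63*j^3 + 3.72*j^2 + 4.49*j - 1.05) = -6.8061*j^5 + 5.0517*j^4 + 26.5663*j^3 - 16.9122*j^2 - 19.1321*j + 4.452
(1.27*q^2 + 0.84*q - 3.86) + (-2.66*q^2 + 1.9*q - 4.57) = -1.39*q^2 + 2.74*q - 8.43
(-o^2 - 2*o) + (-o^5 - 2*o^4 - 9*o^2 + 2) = -o^5 - 2*o^4 - 10*o^2 - 2*o + 2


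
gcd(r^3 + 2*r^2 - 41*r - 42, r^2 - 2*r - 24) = r - 6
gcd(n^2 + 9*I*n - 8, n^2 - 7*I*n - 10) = 1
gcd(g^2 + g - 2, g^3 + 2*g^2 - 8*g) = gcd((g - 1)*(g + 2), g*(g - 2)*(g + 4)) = 1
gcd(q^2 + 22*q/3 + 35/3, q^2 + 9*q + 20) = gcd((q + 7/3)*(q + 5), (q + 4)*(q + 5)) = q + 5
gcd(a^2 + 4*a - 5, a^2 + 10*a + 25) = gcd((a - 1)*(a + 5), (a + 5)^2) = a + 5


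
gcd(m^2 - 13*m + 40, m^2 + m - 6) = 1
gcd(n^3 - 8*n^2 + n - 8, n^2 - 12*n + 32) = n - 8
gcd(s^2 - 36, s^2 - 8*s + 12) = s - 6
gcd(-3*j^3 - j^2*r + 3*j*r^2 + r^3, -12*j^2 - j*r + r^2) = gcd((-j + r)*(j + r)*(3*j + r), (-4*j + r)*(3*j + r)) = 3*j + r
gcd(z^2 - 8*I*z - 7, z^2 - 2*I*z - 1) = z - I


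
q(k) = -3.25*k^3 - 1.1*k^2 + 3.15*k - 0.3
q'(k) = -9.75*k^2 - 2.2*k + 3.15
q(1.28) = -4.89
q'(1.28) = -15.64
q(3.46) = -137.19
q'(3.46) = -121.19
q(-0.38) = -1.48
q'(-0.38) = 2.58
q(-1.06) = -1.00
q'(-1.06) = -5.47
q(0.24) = 0.35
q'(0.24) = 2.06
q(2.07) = -27.32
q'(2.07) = -43.18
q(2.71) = -64.53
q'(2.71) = -74.42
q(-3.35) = 98.99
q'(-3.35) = -98.90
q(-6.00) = 643.20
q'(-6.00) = -334.65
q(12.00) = -5736.90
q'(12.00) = -1427.25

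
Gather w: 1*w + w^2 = w^2 + w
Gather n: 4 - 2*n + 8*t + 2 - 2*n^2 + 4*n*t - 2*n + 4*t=-2*n^2 + n*(4*t - 4) + 12*t + 6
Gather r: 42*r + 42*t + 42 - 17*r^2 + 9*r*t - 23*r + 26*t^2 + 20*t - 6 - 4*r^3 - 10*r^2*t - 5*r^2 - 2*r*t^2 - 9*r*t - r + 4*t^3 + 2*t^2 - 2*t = -4*r^3 + r^2*(-10*t - 22) + r*(18 - 2*t^2) + 4*t^3 + 28*t^2 + 60*t + 36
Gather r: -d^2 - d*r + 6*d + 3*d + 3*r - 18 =-d^2 + 9*d + r*(3 - d) - 18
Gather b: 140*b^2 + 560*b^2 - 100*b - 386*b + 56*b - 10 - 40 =700*b^2 - 430*b - 50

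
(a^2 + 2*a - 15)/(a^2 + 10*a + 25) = (a - 3)/(a + 5)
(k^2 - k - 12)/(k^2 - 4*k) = (k + 3)/k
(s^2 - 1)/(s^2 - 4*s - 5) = (s - 1)/(s - 5)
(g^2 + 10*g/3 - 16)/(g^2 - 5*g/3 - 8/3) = (g + 6)/(g + 1)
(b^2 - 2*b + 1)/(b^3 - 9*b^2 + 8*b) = (b - 1)/(b*(b - 8))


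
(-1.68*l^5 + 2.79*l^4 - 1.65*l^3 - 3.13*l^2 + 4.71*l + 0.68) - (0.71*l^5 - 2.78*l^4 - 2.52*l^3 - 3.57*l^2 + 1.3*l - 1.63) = -2.39*l^5 + 5.57*l^4 + 0.87*l^3 + 0.44*l^2 + 3.41*l + 2.31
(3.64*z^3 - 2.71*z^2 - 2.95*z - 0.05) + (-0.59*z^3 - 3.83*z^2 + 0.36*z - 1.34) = 3.05*z^3 - 6.54*z^2 - 2.59*z - 1.39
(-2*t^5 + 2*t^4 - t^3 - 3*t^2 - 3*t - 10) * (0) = 0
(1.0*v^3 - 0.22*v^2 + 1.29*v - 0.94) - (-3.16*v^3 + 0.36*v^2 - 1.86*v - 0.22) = 4.16*v^3 - 0.58*v^2 + 3.15*v - 0.72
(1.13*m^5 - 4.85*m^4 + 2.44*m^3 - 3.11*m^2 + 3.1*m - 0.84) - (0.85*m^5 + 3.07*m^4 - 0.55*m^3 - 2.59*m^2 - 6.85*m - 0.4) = 0.28*m^5 - 7.92*m^4 + 2.99*m^3 - 0.52*m^2 + 9.95*m - 0.44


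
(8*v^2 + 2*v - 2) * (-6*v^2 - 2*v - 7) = -48*v^4 - 28*v^3 - 48*v^2 - 10*v + 14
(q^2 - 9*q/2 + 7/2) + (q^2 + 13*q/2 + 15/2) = 2*q^2 + 2*q + 11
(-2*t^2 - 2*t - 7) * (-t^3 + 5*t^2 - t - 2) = 2*t^5 - 8*t^4 - t^3 - 29*t^2 + 11*t + 14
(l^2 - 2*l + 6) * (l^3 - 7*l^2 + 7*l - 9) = l^5 - 9*l^4 + 27*l^3 - 65*l^2 + 60*l - 54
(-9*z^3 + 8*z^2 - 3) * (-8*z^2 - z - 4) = 72*z^5 - 55*z^4 + 28*z^3 - 8*z^2 + 3*z + 12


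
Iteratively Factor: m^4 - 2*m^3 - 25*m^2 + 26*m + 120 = (m - 3)*(m^3 + m^2 - 22*m - 40) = (m - 5)*(m - 3)*(m^2 + 6*m + 8) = (m - 5)*(m - 3)*(m + 2)*(m + 4)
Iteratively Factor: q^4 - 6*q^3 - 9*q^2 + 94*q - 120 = (q + 4)*(q^3 - 10*q^2 + 31*q - 30) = (q - 5)*(q + 4)*(q^2 - 5*q + 6) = (q - 5)*(q - 2)*(q + 4)*(q - 3)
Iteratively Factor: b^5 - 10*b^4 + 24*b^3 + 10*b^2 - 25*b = (b - 5)*(b^4 - 5*b^3 - b^2 + 5*b) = (b - 5)^2*(b^3 - b) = (b - 5)^2*(b - 1)*(b^2 + b) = (b - 5)^2*(b - 1)*(b + 1)*(b)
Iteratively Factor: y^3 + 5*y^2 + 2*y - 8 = (y - 1)*(y^2 + 6*y + 8) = (y - 1)*(y + 2)*(y + 4)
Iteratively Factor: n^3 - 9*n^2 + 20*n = (n - 4)*(n^2 - 5*n) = n*(n - 4)*(n - 5)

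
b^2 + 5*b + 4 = (b + 1)*(b + 4)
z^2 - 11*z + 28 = (z - 7)*(z - 4)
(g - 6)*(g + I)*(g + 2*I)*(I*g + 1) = I*g^4 - 2*g^3 - 6*I*g^3 + 12*g^2 + I*g^2 - 2*g - 6*I*g + 12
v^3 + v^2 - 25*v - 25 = (v - 5)*(v + 1)*(v + 5)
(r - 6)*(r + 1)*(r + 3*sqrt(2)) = r^3 - 5*r^2 + 3*sqrt(2)*r^2 - 15*sqrt(2)*r - 6*r - 18*sqrt(2)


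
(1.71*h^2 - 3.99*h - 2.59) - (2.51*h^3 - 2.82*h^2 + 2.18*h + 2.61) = -2.51*h^3 + 4.53*h^2 - 6.17*h - 5.2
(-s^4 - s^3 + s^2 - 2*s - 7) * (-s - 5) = s^5 + 6*s^4 + 4*s^3 - 3*s^2 + 17*s + 35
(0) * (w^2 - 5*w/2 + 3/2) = 0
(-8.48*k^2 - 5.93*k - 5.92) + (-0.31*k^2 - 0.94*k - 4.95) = -8.79*k^2 - 6.87*k - 10.87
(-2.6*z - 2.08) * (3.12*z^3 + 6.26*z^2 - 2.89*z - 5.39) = -8.112*z^4 - 22.7656*z^3 - 5.5068*z^2 + 20.0252*z + 11.2112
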